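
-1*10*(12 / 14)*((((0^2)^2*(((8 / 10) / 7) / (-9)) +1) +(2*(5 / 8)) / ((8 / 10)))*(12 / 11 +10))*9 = -337635 / 154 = -2192.44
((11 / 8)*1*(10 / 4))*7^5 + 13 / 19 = 17563523 / 304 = 57774.75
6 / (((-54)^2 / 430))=215 / 243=0.88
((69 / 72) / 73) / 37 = 23 / 64824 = 0.00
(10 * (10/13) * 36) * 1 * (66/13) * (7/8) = 207900/169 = 1230.18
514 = 514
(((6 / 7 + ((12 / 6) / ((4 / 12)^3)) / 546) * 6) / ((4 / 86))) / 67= 11223 / 6097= 1.84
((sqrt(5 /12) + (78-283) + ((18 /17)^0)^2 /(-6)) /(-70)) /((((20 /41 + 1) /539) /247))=959907949 /3660-779779*sqrt(15) /3660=261444.78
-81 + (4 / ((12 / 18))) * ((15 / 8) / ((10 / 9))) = -567 / 8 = -70.88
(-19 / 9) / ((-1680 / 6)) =19 / 2520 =0.01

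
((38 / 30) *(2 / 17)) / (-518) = -19 / 66045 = -0.00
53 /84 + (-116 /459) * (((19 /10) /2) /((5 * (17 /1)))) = 3430897 /5462100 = 0.63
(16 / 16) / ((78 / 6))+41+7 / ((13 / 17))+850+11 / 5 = 58658 / 65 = 902.43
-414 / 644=-9 / 14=-0.64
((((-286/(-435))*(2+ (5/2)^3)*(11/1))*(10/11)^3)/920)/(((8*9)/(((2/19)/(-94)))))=-65/40148064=-0.00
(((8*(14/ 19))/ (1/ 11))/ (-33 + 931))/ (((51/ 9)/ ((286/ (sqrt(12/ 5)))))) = 88088*sqrt(15)/ 145027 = 2.35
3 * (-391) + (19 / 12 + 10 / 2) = -13997 / 12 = -1166.42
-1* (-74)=74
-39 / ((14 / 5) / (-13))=2535 / 14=181.07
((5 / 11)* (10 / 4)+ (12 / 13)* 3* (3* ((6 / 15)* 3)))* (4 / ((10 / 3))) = 47643 / 3575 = 13.33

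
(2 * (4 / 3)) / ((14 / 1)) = 0.19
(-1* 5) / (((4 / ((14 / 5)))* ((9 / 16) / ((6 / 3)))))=-112 / 9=-12.44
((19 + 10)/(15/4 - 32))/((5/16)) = -3.28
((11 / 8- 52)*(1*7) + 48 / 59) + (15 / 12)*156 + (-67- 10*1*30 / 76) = -2058235 / 8968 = -229.51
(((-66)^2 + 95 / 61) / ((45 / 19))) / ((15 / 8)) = 40403272 / 41175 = 981.26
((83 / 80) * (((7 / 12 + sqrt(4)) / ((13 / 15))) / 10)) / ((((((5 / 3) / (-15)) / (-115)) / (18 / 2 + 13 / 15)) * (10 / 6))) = 19706607 / 10400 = 1894.87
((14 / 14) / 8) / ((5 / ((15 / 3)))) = 1 / 8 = 0.12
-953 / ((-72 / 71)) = 67663 / 72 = 939.76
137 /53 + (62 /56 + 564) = 842455 /1484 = 567.69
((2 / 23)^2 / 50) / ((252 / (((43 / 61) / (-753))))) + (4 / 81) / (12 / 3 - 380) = -708710944 / 5396102045775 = -0.00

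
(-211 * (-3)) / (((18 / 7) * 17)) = 1477 / 102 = 14.48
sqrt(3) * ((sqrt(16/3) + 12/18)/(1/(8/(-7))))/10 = -16/35 - 8 * sqrt(3)/105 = -0.59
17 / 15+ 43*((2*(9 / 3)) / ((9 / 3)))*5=6467 / 15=431.13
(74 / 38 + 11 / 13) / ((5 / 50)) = 6900 / 247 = 27.94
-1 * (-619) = 619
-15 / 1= -15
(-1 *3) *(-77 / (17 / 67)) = 15477 / 17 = 910.41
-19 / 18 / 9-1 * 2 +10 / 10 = -181 / 162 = -1.12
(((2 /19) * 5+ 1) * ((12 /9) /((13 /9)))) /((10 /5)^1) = 0.70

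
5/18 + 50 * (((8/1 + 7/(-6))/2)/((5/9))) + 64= 3346/9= 371.78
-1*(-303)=303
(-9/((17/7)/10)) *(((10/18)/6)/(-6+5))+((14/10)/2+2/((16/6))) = 4.88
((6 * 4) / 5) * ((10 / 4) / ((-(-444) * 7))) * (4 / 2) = 0.01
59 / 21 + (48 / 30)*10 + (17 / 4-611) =-49387 / 84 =-587.94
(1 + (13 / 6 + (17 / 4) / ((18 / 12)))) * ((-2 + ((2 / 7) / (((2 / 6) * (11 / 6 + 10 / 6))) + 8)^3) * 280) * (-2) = -31537903680 / 16807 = -1876474.31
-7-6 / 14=-52 / 7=-7.43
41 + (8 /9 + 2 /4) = 763 /18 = 42.39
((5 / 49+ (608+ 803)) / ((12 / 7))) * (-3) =-17286 / 7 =-2469.43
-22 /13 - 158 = -2076 /13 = -159.69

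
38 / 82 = 0.46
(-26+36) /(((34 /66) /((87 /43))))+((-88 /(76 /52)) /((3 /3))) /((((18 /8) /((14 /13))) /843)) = -24254.90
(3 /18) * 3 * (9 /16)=0.28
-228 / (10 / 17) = -1938 / 5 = -387.60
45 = 45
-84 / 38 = -42 / 19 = -2.21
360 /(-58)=-180 /29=-6.21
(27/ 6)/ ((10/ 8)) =18/ 5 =3.60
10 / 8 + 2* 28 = 229 / 4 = 57.25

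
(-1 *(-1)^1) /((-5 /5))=-1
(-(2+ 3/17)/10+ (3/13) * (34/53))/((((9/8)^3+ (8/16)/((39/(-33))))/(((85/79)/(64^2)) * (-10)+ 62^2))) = -95671305123/357828920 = -267.37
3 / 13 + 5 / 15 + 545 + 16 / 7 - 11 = 536.85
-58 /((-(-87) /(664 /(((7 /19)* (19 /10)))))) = -13280 /21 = -632.38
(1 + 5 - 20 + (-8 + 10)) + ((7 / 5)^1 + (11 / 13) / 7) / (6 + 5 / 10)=-69596 / 5915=-11.77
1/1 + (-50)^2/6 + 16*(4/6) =1285/3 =428.33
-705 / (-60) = 11.75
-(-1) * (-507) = -507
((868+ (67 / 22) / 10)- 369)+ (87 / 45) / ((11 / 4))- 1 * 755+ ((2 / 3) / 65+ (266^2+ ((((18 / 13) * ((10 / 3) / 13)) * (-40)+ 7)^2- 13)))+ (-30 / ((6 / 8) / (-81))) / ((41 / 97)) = 20147251321667 / 257620220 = 78205.24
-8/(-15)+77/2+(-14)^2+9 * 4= 8131/30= 271.03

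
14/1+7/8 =14.88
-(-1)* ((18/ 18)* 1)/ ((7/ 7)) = 1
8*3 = 24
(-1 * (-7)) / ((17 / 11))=77 / 17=4.53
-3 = -3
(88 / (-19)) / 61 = -88 / 1159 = -0.08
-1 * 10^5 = -100000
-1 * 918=-918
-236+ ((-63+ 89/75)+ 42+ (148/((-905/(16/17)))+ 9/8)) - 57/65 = -6137413573/24000600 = -255.72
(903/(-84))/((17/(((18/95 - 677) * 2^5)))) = 22118168/1615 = 13695.46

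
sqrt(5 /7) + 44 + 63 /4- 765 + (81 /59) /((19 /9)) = -3159425 /4484 + sqrt(35) /7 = -703.75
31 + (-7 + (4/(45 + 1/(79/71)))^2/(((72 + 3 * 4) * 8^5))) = 54284529703009/2261855404032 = 24.00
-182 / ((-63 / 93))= 806 / 3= 268.67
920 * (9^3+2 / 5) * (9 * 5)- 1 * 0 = 30197160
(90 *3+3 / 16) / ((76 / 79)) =341517 / 1216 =280.85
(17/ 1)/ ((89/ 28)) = 476/ 89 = 5.35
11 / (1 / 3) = 33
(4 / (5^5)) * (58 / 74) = 116 / 115625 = 0.00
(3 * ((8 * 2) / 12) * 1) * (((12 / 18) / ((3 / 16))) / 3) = 128 / 27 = 4.74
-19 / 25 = -0.76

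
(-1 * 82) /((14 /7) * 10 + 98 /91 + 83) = -26 /33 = -0.79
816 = 816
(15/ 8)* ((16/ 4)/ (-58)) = -15/ 116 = -0.13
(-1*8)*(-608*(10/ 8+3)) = 20672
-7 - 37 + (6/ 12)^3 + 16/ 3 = -925/ 24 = -38.54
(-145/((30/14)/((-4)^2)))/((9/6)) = -6496/9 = -721.78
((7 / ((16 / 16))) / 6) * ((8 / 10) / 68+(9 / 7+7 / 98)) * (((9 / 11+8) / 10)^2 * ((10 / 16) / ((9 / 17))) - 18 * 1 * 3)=-1674070267 / 19747200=-84.78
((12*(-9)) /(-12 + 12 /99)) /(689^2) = 891 /46522658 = 0.00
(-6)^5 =-7776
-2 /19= -0.11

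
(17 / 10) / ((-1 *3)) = -17 / 30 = -0.57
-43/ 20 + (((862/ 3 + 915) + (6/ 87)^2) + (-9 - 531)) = 33313091/ 50460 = 660.19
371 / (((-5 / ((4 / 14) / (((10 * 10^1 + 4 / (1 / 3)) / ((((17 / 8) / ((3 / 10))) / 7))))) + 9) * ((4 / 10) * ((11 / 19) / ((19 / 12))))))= -119833 / 91080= -1.32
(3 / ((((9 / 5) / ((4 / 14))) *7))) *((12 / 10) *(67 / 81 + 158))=51460 / 3969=12.97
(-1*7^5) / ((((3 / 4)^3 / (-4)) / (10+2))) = 17210368 / 9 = 1912263.11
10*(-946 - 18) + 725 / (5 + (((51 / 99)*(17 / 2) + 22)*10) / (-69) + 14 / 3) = -126619015 / 13306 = -9515.93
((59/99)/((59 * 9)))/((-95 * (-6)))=1/507870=0.00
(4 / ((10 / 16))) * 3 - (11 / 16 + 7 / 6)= 4163 / 240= 17.35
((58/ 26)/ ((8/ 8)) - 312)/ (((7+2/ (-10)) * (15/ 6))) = -4027/ 221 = -18.22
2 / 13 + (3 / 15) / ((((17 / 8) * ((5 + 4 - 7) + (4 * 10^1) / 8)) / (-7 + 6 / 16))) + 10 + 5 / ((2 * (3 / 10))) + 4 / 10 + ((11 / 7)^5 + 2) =338530937 / 11143041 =30.38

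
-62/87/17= -62/1479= -0.04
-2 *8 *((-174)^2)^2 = -14666178816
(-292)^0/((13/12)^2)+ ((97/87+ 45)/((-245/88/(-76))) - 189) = 3856898209/3602235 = 1070.70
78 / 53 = 1.47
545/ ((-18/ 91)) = -49595/ 18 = -2755.28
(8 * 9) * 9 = 648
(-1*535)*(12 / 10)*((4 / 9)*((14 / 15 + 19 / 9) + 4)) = -2010.01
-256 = -256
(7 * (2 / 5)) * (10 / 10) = 14 / 5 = 2.80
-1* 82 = -82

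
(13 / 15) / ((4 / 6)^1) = 13 / 10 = 1.30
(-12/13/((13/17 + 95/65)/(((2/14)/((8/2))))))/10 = -17/11480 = -0.00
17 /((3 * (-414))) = -17 /1242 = -0.01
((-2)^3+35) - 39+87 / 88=-969 / 88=-11.01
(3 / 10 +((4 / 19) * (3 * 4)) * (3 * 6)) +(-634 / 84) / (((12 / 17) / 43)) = -19822421 / 47880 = -414.00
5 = 5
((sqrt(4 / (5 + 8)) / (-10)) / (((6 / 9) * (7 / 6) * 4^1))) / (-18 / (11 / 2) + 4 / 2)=99 * sqrt(13) / 25480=0.01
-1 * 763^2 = -582169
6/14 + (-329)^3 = -249279020/7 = -35611288.57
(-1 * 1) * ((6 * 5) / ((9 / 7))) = -70 / 3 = -23.33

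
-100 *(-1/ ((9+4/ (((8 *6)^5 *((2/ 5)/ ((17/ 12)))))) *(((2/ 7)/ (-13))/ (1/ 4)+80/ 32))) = 2140353331200/ 464644838671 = 4.61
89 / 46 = 1.93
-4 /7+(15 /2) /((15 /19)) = 125 /14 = 8.93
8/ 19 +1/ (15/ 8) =272/ 285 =0.95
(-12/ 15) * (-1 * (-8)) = -32/ 5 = -6.40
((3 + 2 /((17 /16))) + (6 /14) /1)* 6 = 3792 /119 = 31.87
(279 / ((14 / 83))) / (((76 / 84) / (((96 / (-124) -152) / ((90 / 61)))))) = -17983776 / 95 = -189302.91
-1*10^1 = -10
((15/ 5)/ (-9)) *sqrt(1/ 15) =-sqrt(15)/ 45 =-0.09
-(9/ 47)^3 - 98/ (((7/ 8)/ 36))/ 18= -23257081/ 103823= -224.01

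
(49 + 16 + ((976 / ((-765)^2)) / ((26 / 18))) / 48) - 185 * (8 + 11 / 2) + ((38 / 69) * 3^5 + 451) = -215540120369 / 116654850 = -1847.67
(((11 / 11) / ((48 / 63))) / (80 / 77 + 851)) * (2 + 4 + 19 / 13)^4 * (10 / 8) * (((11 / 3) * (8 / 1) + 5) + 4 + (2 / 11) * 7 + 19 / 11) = 7396178781145 / 29980824432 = 246.70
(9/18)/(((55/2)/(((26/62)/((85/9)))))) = 117/144925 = 0.00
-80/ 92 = -0.87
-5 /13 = -0.38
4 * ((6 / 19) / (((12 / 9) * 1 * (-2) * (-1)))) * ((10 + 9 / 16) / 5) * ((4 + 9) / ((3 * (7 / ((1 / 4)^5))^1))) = 6591 / 10895360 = 0.00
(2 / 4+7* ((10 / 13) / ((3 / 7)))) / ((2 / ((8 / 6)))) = 1019 / 117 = 8.71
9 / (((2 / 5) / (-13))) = -585 / 2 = -292.50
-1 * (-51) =51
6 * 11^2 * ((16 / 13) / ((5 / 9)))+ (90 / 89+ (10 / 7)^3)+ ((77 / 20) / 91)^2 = 3327178181287 / 2063625200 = 1612.30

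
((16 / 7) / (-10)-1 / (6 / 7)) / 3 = -293 / 630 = -0.47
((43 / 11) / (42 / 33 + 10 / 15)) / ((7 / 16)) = 129 / 28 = 4.61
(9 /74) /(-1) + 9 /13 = 549 /962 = 0.57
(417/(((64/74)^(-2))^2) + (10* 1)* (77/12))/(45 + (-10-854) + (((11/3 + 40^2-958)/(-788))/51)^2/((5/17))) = -183345169298108760/504781418725971227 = -0.36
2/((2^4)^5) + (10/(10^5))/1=33393/327680000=0.00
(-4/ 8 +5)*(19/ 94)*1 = 0.91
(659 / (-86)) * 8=-2636 / 43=-61.30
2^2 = 4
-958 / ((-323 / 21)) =20118 / 323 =62.28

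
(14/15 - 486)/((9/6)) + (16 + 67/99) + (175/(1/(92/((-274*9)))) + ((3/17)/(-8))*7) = -2890292459/9222840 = -313.38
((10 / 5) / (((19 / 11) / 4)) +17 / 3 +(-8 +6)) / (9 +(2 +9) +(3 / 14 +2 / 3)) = 6622 / 16663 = 0.40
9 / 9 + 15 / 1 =16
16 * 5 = 80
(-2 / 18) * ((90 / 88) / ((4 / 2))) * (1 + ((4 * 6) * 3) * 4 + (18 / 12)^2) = -5825 / 352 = -16.55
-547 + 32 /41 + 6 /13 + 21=-279696 /533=-524.76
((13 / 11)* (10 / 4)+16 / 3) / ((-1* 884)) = -547 / 58344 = -0.01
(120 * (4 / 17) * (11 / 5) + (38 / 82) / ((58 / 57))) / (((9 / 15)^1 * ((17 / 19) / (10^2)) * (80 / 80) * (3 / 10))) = 40051667500 / 1030863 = 38852.56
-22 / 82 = -11 / 41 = -0.27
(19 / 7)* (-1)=-19 / 7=-2.71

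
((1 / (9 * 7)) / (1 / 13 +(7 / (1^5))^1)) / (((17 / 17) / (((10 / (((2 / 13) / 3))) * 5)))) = 4225 / 1932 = 2.19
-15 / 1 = -15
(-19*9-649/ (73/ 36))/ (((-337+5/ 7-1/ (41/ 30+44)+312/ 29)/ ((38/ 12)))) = 62724805773/ 13131779032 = 4.78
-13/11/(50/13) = -169/550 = -0.31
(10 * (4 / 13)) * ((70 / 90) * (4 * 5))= 5600 / 117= 47.86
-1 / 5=-0.20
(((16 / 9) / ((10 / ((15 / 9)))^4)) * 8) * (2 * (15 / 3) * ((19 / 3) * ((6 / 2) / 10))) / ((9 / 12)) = 608 / 2187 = 0.28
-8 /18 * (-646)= 2584 /9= 287.11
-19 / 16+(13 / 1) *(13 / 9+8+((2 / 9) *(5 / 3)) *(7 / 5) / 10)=264091 / 2160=122.26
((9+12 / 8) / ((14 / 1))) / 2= 0.38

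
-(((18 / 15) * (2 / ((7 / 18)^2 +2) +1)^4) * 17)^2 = -15422002415201976210562500 / 192736683677748946849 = -80015.92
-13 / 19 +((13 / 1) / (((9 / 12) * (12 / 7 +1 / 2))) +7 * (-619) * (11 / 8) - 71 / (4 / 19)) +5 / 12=-88881013 / 14136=-6287.56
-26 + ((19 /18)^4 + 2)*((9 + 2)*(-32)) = -7656592 /6561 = -1166.99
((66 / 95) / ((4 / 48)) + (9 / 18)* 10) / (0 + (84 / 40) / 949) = 6026.98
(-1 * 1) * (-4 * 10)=40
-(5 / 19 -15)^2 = -78400 / 361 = -217.17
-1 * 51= -51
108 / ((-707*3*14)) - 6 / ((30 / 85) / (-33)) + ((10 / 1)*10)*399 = 200241471 / 4949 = 40461.00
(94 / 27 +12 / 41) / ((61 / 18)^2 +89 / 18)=0.23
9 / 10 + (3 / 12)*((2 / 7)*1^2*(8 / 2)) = 83 / 70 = 1.19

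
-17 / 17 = -1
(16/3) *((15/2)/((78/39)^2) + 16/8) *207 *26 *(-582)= -64734696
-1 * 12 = -12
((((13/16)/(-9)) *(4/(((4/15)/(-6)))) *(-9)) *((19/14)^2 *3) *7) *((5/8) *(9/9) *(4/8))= -3167775/3584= -883.87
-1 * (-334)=334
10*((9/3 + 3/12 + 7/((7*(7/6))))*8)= 2300/7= 328.57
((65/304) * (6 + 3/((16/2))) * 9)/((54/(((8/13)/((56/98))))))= 0.24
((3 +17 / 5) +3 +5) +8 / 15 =224 / 15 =14.93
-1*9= -9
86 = 86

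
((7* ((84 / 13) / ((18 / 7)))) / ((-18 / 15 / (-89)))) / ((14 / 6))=21805 / 39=559.10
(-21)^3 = -9261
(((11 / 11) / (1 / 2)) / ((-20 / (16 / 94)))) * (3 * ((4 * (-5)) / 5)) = 48 / 235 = 0.20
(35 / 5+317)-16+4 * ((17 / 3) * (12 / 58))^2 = 263652 / 841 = 313.50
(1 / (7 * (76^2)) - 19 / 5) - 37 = -8248123 / 202160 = -40.80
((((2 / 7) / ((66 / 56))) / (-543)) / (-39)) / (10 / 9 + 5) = 8 / 4270695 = 0.00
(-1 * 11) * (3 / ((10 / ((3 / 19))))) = -99 / 190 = -0.52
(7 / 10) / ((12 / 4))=7 / 30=0.23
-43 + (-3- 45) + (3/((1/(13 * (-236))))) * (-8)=73541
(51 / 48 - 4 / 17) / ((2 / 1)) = 225 / 544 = 0.41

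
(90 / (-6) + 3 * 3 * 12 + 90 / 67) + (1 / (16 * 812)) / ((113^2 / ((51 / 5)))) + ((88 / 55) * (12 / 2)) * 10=10578284986137 / 55574774080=190.34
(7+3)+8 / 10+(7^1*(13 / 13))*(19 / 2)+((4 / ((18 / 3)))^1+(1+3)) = 2459 / 30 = 81.97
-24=-24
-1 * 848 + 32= -816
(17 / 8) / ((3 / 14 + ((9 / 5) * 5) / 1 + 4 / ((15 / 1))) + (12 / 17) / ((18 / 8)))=30345 / 139868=0.22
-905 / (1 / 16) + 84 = -14396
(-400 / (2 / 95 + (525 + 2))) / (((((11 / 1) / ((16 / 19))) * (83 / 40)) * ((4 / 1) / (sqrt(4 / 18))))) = -320000 * sqrt(2) / 137133513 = -0.00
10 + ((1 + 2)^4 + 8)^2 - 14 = 7917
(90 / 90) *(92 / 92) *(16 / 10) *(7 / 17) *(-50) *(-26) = 14560 / 17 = 856.47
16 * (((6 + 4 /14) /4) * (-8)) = -1408 /7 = -201.14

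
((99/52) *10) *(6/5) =297/13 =22.85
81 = 81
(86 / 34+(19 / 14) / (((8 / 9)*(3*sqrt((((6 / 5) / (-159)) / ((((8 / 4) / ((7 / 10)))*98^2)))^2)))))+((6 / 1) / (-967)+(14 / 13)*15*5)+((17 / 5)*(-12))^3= 95234703492229 / 53426750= 1782528.48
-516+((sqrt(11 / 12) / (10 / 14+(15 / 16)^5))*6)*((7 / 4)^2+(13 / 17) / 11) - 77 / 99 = -4651 / 9+4298964992*sqrt(33) / 1974440435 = -504.27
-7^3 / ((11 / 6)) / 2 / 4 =-1029 / 44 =-23.39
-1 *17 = -17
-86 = -86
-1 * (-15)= 15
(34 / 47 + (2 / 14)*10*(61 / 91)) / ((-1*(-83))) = 50328 / 2484937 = 0.02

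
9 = 9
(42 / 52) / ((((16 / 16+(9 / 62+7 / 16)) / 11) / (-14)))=-802032 / 10205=-78.59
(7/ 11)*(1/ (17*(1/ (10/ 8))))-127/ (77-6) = -1.74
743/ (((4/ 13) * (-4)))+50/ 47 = -453173/ 752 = -602.62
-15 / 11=-1.36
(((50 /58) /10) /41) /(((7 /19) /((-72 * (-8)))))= 27360 /8323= 3.29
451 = 451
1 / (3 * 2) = 1 / 6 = 0.17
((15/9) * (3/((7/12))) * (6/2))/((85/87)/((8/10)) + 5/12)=2088/133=15.70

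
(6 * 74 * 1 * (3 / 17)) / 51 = 444 / 289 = 1.54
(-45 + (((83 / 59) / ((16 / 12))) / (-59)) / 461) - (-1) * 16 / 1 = -186150205 / 6418964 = -29.00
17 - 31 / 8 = 105 / 8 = 13.12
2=2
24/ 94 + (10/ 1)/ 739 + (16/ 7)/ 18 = 0.40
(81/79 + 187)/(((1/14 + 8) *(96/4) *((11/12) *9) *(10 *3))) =51989/13256595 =0.00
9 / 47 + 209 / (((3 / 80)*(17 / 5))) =3929659 / 2397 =1639.41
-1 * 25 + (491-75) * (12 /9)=1589 /3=529.67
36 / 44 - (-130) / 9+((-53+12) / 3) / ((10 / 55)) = -11861 / 198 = -59.90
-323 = -323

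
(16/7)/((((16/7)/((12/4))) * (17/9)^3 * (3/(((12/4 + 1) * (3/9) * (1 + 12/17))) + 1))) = 253692/1321597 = 0.19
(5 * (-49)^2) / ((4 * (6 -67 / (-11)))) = 18865 / 76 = 248.22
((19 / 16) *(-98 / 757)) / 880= -931 / 5329280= -0.00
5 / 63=0.08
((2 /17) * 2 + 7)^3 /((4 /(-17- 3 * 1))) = -9304335 /4913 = -1893.82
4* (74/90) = 148/45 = 3.29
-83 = -83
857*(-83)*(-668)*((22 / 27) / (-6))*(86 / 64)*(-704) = 494446376248 / 81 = 6104276249.98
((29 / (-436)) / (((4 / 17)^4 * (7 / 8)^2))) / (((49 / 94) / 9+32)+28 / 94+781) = -1024552107 / 29401094072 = -0.03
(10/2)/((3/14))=70/3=23.33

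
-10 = -10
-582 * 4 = -2328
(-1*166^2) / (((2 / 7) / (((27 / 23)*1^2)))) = -2604042 / 23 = -113219.22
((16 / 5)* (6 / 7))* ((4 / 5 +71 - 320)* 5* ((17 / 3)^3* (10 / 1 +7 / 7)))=-2146155616 / 315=-6813192.43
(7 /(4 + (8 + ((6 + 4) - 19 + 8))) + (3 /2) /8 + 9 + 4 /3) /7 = 5891 /3696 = 1.59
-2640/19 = -138.95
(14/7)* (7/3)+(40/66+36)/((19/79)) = 32786/209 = 156.87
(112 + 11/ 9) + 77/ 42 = 2071/ 18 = 115.06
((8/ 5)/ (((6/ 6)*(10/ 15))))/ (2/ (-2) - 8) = -4/ 15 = -0.27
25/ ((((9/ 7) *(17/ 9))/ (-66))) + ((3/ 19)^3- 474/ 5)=-451374777/ 583015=-774.21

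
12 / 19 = 0.63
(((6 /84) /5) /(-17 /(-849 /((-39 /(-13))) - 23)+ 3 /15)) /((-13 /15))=-135 /2093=-0.06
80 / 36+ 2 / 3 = 26 / 9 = 2.89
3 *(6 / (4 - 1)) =6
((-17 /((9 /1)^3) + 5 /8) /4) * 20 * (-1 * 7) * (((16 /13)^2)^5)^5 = -24669511988208486336335759296359985628595545085179212758442311680 /36299040355178363987449638339404007752656468971445060267521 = -679618.85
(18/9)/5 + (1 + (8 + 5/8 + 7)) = 681/40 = 17.02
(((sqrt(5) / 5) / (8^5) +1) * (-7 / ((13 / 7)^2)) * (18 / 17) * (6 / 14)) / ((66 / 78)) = -2646 / 2431 - 1323 * sqrt(5) / 199147520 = -1.09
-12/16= -3/4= -0.75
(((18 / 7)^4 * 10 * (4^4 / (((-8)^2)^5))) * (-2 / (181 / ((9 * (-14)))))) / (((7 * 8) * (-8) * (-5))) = 59049 / 911382413312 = 0.00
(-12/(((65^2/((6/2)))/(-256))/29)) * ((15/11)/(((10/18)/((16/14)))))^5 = 125663519717720064/11436163063325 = 10988.26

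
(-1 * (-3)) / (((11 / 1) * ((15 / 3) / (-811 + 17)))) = -2382 / 55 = -43.31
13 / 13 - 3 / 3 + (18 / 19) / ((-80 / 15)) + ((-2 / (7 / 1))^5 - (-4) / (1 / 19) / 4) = 48079963 / 2554664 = 18.82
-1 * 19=-19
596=596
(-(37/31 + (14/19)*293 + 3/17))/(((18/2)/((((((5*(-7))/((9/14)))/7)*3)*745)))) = 113450864800/270351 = 419642.85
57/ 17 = 3.35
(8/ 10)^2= 16/ 25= 0.64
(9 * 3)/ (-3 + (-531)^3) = -9/ 49907098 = -0.00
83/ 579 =0.14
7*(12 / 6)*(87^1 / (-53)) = -1218 / 53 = -22.98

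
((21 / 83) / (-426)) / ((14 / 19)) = -19 / 23572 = -0.00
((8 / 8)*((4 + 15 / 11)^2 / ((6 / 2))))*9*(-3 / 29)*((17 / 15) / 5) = -177531 / 87725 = -2.02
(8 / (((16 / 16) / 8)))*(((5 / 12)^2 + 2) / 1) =139.11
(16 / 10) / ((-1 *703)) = -8 / 3515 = -0.00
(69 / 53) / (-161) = -3 / 371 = -0.01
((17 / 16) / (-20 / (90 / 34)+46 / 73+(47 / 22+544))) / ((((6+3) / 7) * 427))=13651 / 3803352440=0.00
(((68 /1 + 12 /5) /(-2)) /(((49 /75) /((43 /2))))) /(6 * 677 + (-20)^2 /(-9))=-255420 /885871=-0.29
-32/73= -0.44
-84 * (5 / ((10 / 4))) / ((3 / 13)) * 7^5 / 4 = -3058874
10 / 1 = 10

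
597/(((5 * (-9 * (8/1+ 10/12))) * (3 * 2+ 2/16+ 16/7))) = -22288/124815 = -0.18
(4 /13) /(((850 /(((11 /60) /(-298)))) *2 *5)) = -11 /493935000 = -0.00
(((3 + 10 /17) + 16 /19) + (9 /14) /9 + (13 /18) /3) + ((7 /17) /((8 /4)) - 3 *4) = -860959 /122094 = -7.05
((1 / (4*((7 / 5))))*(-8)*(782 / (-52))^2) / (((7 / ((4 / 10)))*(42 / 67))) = -10243027 / 347802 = -29.45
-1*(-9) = 9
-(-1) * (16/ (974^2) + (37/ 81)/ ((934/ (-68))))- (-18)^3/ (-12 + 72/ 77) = -527.10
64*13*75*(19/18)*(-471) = -31023200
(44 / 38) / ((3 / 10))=220 / 57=3.86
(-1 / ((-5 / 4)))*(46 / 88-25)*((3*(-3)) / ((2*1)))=9693 / 110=88.12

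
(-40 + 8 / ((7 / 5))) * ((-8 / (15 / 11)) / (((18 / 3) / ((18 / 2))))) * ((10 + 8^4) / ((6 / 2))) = 2890624 / 7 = 412946.29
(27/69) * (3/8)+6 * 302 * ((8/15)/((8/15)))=333435/184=1812.15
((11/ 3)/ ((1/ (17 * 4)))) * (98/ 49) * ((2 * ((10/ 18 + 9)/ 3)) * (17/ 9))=4374304/ 729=6000.42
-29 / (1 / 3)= -87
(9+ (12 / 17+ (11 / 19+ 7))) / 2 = 8.64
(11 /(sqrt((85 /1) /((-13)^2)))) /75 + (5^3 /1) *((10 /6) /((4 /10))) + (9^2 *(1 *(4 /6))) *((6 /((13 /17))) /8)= 143 *sqrt(85) /6375 + 22378 /39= 574.00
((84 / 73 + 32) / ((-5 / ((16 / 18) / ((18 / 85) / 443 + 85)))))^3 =-3099374115678397444096000 / 9298827017794481312899835901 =-0.00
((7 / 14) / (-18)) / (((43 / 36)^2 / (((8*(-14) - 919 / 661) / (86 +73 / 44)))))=118722384 / 4713982973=0.03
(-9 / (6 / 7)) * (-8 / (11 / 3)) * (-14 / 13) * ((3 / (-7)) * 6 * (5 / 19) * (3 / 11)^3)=1224720 / 3616327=0.34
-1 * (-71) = 71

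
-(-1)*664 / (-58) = -332 / 29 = -11.45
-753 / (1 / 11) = -8283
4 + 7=11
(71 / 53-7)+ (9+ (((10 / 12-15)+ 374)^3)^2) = 5367743115657461363285 / 2472768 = 2170742712481503.06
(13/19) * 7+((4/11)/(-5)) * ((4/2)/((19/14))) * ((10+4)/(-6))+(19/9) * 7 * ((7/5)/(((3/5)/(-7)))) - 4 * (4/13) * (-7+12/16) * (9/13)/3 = -1118440006/4768335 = -234.56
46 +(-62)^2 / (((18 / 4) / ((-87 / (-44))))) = 57256 / 33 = 1735.03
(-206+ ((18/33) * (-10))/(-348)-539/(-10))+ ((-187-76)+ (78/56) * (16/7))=-64384191/156310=-411.90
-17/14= -1.21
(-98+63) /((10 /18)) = -63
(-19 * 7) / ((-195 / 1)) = 133 / 195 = 0.68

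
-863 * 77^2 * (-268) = 1371282836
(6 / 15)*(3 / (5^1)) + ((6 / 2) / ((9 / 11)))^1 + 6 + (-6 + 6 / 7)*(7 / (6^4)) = 8891 / 900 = 9.88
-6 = -6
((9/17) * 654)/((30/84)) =82404/85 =969.46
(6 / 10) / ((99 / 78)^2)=676 / 1815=0.37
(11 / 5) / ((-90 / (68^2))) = -25432 / 225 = -113.03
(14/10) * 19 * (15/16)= 399/16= 24.94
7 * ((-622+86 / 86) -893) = -10598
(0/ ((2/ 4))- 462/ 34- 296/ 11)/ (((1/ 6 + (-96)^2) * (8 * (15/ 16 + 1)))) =-90876/ 320556709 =-0.00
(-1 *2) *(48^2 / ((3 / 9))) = -13824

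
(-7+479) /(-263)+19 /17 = -3027 /4471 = -0.68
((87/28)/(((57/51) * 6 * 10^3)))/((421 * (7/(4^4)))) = 1972/48993875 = 0.00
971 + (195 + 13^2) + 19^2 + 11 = 1707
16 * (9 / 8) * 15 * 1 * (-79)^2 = 1685070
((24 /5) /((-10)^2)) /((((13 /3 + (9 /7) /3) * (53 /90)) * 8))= 567 /265000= 0.00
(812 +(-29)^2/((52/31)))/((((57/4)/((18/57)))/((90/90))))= 136590/4693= 29.11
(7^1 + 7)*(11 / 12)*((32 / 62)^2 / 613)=9856 / 1767279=0.01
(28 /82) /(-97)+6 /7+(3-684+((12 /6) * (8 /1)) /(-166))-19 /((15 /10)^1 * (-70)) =-23570639726 /34659555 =-680.06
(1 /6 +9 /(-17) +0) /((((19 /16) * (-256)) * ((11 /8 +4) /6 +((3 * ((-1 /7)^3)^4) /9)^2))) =21265516683242871998511 /15965230335868121577703270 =0.00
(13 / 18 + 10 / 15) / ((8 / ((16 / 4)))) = 25 / 36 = 0.69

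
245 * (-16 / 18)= -1960 / 9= -217.78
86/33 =2.61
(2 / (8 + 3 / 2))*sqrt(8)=8*sqrt(2) / 19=0.60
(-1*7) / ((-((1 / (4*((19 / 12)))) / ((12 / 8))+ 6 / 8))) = 532 / 65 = 8.18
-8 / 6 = -4 / 3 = -1.33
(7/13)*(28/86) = 98/559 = 0.18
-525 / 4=-131.25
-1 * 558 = -558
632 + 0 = 632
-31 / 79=-0.39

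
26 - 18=8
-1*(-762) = 762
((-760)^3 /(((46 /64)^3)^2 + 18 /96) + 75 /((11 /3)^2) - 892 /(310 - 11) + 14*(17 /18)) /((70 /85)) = -5281553485765097089721 /3223861812171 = -1638269191.88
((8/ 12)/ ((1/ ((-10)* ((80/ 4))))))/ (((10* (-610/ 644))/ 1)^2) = -414736/ 279075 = -1.49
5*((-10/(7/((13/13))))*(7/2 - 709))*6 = 211650/7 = 30235.71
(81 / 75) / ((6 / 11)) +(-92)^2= 423299 / 50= 8465.98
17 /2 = 8.50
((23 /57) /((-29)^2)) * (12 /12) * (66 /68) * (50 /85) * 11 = 13915 /4617931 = 0.00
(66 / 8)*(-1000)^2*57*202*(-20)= -1899810000000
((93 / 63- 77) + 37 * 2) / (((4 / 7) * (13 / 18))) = -48 / 13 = -3.69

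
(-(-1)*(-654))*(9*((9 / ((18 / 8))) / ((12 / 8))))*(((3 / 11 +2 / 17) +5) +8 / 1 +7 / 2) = -265111.32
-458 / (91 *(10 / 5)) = -2.52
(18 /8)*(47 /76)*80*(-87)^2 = 16008435 /19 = 842549.21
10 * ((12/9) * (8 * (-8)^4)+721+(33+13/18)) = 4000085/9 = 444453.89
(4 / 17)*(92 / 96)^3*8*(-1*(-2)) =12167 / 3672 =3.31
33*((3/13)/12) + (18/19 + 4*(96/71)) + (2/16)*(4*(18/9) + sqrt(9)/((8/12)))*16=2244065/70148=31.99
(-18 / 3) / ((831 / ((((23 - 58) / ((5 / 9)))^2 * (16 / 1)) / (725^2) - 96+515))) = -440600758 / 145598125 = -3.03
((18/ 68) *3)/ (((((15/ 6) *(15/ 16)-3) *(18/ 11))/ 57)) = -5016/ 119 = -42.15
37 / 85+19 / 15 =434 / 255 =1.70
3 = 3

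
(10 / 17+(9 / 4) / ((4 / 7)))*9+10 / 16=11249 / 272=41.36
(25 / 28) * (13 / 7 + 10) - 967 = -187457 / 196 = -956.41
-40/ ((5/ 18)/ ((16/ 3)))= -768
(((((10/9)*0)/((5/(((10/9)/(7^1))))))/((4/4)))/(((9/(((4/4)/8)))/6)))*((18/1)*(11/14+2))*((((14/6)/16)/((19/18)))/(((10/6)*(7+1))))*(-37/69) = 0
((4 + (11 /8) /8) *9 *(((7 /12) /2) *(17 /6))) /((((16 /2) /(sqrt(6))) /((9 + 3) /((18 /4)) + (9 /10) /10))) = 8758757 *sqrt(6) /819200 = 26.19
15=15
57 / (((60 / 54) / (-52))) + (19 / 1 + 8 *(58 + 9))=-10563 / 5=-2112.60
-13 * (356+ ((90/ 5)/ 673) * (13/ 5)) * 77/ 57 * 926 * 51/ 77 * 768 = -188314764598272/ 63935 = -2945409628.50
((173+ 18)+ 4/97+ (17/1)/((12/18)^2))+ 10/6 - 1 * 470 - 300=-627445/1164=-539.04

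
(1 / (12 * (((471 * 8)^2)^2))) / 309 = 1 / 747451989090091008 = 0.00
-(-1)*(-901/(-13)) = 901/13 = 69.31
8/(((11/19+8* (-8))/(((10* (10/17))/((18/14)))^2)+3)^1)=-268.06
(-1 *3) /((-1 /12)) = 36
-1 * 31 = -31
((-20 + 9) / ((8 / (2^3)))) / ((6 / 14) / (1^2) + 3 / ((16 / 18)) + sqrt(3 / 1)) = -43736 / 11987 + 34496 * sqrt(3) / 35961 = -1.99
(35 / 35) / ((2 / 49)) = 49 / 2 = 24.50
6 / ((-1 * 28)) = -3 / 14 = -0.21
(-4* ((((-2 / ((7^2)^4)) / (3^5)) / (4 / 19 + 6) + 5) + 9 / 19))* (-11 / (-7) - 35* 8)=67011258628474252 / 10992443607621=6096.12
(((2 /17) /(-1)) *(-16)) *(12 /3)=128 /17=7.53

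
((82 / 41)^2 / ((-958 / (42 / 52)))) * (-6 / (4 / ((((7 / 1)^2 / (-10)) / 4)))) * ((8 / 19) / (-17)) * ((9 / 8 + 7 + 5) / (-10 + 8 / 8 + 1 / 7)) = -453789 / 1995230432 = -0.00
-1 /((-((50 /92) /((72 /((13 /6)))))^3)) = 7847380942848 /34328125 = 228599.17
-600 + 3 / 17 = -10197 / 17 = -599.82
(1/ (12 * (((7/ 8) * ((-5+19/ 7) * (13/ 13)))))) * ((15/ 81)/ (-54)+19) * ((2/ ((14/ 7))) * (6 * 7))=-193879/ 5832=-33.24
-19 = -19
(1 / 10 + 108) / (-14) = -7.72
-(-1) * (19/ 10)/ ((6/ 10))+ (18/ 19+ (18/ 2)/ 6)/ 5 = 1042/ 285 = 3.66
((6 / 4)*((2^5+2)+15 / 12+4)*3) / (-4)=-44.16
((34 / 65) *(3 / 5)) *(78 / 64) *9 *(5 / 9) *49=93.71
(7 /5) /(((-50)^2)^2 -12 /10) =7 /31249994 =0.00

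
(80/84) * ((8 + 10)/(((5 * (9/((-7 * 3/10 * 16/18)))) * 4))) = -8/45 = -0.18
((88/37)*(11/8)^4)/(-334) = -161051/6327296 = -0.03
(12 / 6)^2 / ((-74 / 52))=-104 / 37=-2.81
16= 16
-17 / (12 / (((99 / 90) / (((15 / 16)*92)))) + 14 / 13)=-2431 / 134704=-0.02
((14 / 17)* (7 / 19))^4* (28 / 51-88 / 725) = 1458448534592 / 402455875410975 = 0.00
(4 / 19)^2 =16 / 361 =0.04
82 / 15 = 5.47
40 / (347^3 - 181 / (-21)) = 210 / 219355141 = 0.00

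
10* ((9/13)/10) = 9/13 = 0.69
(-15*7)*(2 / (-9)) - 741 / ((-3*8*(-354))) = 23.25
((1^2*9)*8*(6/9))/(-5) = -48/5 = -9.60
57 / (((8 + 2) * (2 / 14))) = 399 / 10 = 39.90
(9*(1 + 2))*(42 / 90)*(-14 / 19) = -882 / 95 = -9.28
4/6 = 2/3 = 0.67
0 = 0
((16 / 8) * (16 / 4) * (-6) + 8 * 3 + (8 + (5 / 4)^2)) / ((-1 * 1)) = 231 / 16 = 14.44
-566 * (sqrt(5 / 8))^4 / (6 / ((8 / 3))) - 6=-7507 / 72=-104.26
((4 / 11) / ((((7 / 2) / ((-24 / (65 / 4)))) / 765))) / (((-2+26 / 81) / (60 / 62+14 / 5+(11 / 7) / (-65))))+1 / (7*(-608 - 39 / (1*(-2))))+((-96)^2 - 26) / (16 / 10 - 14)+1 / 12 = -8689521755857 / 18128930820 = -479.32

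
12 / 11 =1.09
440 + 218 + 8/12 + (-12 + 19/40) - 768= -14503/120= -120.86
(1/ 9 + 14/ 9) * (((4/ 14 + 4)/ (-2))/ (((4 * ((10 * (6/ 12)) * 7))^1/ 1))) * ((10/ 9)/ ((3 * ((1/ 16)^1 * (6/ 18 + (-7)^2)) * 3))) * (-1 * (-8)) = -400/ 48951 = -0.01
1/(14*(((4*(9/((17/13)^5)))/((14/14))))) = 1419857/187131672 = 0.01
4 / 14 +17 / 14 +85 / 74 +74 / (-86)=2845 / 1591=1.79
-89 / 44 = -2.02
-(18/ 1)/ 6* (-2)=6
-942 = -942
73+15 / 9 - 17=173 / 3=57.67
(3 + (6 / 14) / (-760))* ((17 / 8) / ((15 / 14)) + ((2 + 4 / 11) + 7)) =34.03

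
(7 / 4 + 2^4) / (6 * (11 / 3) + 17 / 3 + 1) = 0.62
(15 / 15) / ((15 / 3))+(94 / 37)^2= 6.65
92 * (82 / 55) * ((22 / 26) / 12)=1886 / 195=9.67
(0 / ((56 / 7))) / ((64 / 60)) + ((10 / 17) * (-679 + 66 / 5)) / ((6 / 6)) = -6658 / 17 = -391.65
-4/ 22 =-2/ 11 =-0.18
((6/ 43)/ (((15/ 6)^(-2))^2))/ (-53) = -1875/ 18232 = -0.10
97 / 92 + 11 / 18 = 1379 / 828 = 1.67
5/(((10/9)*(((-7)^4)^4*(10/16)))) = 36/166164652848005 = 0.00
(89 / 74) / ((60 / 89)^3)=62742241 / 15984000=3.93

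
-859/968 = -0.89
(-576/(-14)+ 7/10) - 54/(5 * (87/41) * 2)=15955/406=39.30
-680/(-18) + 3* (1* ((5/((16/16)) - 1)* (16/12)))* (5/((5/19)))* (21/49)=10588/63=168.06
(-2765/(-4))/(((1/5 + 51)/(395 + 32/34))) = 5345.59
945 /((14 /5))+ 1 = 677 /2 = 338.50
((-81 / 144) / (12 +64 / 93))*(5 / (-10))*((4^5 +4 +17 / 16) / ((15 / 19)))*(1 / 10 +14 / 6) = 424767363 / 6041600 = 70.31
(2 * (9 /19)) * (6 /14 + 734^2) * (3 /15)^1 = 13576662 /133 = 102080.17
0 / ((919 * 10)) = 0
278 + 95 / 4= 1207 / 4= 301.75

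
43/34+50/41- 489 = -678203/1394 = -486.52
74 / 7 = 10.57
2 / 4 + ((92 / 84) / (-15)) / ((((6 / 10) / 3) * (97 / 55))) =3581 / 12222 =0.29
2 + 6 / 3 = 4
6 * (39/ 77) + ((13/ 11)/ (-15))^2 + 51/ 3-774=-143684942/ 190575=-753.95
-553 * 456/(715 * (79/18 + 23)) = -12.88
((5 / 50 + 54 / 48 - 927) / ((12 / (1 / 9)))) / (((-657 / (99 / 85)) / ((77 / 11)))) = 2851387 / 26805600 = 0.11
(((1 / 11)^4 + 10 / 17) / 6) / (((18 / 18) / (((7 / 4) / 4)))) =341663 / 7964704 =0.04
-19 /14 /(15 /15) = -19 /14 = -1.36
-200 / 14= -100 / 7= -14.29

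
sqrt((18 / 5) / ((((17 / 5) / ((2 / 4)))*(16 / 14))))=3*sqrt(238) / 68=0.68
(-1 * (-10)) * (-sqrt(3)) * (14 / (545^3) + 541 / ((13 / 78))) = -1050916033528 * sqrt(3) / 32375725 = -56222.37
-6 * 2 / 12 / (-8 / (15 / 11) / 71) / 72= 355 / 2112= 0.17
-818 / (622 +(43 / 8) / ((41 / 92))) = -67076 / 51993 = -1.29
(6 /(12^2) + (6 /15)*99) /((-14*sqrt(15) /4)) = -4757*sqrt(15) /6300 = -2.92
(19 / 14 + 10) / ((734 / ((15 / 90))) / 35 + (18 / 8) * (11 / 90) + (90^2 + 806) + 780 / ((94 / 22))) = 149460 / 121264883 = 0.00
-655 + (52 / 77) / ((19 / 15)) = -957485 / 1463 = -654.47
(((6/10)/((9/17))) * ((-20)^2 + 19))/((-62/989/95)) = -133848293/186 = -719614.48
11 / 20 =0.55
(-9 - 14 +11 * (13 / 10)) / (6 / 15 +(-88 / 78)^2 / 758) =-21.66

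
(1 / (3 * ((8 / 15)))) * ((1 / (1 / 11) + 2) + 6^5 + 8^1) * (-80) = -389850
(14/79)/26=7/1027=0.01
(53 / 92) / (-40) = -53 / 3680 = -0.01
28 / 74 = 14 / 37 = 0.38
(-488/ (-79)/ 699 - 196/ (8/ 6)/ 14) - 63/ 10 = -4636124/ 276105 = -16.79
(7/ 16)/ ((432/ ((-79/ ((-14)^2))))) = -79/ 193536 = -0.00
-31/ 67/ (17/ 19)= -589/ 1139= -0.52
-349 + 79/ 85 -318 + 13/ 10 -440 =-187811/ 170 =-1104.77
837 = 837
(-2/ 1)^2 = 4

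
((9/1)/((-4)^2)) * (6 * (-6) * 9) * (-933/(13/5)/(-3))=-1133595/52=-21799.90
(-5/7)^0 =1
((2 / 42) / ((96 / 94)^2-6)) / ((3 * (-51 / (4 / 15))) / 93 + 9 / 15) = 136958 / 79401735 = 0.00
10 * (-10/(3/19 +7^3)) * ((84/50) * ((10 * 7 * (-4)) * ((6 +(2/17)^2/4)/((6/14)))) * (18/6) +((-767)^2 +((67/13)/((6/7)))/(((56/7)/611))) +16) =-749845735285/4522272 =-165811.73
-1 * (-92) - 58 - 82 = -48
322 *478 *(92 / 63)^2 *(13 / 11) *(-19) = -45968288704 / 6237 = -7370256.33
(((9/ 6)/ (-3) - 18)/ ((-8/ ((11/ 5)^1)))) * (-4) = -20.35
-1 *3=-3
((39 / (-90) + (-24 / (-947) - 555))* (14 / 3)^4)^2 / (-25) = -91860965990171845547584 / 33097296650625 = -2775482449.82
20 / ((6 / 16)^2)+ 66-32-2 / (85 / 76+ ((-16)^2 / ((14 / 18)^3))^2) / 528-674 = -260886084738938953 / 524101509506718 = -497.78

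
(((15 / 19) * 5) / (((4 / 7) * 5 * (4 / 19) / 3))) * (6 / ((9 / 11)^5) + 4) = 7014595 / 17496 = 400.93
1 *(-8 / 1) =-8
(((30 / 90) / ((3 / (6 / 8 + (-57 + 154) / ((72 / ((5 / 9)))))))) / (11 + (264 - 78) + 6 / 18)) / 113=971 / 130045824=0.00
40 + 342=382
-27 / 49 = -0.55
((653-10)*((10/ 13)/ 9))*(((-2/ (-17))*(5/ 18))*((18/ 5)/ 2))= 6430/ 1989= 3.23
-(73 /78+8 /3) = -281 /78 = -3.60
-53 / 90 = -0.59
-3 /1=-3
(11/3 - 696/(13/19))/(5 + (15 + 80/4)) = -39529/1560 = -25.34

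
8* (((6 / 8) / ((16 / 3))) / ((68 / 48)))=27 / 34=0.79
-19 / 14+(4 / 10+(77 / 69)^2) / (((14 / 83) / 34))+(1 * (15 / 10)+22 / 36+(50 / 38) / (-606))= 106293242453 / 319772565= 332.40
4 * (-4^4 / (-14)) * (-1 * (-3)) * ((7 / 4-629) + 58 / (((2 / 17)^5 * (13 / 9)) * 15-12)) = -12406095880320 / 89447351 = -138697.19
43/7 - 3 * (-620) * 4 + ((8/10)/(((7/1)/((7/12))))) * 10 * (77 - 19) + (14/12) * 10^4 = 402181/21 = 19151.48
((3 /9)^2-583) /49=-5246 /441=-11.90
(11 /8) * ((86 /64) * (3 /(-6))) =-0.92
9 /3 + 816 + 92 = 911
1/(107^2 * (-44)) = -0.00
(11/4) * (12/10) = 3.30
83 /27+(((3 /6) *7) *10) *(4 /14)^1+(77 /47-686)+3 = -848057 /1269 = -668.29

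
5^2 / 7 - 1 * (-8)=81 / 7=11.57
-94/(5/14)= -1316/5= -263.20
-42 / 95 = -0.44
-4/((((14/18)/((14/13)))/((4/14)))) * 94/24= -564/91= -6.20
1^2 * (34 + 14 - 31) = 17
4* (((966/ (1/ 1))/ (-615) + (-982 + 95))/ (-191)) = 18.61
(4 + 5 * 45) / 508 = 229 / 508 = 0.45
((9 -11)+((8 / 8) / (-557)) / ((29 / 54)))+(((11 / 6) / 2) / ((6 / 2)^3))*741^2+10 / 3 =10841035547 / 581508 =18642.97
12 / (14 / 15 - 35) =-180 / 511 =-0.35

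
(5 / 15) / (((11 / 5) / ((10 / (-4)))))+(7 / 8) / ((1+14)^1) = -0.32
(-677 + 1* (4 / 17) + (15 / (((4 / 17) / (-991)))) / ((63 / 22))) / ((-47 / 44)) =357173410 / 16779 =21286.93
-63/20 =-3.15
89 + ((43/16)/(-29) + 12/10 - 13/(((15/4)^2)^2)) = 2115076933/23490000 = 90.04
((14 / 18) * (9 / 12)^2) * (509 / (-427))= -509 / 976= -0.52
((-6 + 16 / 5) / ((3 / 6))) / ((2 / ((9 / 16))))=-63 / 40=-1.58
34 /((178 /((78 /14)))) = 663 /623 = 1.06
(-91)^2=8281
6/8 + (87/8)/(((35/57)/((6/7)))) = 3903/245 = 15.93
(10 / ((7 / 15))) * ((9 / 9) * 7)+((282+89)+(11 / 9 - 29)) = 4439 / 9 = 493.22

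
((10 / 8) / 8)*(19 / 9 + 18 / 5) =257 / 288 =0.89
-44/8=-11/2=-5.50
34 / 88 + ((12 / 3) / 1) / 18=241 / 396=0.61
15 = 15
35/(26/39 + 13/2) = 210/43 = 4.88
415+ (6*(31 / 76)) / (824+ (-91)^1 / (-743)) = 9656402809 / 23268274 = 415.00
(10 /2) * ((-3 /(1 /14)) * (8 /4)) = -420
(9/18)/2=1/4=0.25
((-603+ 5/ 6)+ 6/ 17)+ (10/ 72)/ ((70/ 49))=-736501/ 1224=-601.72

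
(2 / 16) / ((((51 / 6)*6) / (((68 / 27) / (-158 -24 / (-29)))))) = -29 / 738396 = -0.00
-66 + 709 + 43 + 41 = 727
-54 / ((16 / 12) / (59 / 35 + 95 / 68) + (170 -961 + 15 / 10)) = 2377188 / 34736329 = 0.07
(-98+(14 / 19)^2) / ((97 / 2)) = -70364 / 35017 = -2.01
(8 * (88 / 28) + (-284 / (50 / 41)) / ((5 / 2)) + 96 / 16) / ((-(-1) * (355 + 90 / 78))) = -352677 / 2025625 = -0.17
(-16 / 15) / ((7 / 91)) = -208 / 15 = -13.87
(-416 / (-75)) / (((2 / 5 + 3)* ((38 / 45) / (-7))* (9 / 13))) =-18928 / 969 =-19.53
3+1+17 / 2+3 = 31 / 2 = 15.50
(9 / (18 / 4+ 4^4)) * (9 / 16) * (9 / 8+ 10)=7209 / 33344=0.22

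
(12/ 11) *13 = 156/ 11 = 14.18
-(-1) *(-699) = -699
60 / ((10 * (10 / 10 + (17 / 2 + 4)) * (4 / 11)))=11 / 9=1.22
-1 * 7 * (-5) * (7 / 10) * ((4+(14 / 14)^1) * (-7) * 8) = -6860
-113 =-113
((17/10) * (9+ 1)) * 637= 10829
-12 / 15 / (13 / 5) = -0.31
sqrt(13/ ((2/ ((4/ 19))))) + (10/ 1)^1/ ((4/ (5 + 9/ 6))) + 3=sqrt(494)/ 19 + 77/ 4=20.42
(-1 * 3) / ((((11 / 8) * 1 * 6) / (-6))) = 24 / 11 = 2.18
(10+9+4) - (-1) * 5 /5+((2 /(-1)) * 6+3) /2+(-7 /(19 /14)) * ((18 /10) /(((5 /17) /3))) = -75.20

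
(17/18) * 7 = 119/18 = 6.61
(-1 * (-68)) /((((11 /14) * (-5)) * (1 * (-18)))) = 476 /495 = 0.96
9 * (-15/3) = -45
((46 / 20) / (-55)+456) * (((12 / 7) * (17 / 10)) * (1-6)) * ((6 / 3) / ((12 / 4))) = -8526418 / 1925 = -4429.31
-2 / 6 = -1 / 3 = -0.33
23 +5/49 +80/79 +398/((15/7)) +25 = 13636451/58065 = 234.85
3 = 3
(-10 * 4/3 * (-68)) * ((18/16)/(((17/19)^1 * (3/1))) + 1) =3860/3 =1286.67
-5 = -5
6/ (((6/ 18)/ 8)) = 144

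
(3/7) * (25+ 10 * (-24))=-645/7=-92.14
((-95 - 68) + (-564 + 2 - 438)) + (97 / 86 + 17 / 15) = -1497353 / 1290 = -1160.74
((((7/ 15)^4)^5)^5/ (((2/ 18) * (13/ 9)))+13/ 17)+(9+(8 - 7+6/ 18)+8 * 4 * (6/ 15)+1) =276183867573860576535467285789801852518482435877056458078301341621240645476670798306679366403701413805770862259173504392/ 11092595090775625612938125354606939418925398003673571323187708783111748232883160547590506439519231207668781280517578125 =24.90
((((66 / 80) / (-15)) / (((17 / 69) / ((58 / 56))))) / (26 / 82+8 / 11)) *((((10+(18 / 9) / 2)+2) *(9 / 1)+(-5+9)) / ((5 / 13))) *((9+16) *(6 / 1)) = -15615109653 / 1494640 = -10447.41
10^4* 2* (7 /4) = 35000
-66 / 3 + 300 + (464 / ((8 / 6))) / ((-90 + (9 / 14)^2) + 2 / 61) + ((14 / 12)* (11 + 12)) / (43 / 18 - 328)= 1719662072257 / 6275413727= 274.03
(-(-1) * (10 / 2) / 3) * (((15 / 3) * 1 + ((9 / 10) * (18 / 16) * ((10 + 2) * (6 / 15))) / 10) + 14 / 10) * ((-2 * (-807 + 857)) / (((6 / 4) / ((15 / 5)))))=-6886 / 3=-2295.33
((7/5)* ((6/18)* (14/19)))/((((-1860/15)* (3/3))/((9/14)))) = -0.00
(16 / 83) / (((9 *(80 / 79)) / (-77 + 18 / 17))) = -101989 / 63495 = -1.61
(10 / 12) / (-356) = -5 / 2136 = -0.00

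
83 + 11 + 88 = 182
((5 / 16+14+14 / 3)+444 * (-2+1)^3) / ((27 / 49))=-999649 / 1296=-771.33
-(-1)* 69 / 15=23 / 5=4.60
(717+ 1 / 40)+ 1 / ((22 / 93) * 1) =721.25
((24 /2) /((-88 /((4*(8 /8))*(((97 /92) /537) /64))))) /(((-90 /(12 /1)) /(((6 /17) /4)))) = 97 /492722560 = 0.00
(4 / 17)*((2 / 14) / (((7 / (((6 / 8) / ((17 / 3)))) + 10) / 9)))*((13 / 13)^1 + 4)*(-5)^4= 15.03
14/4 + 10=27/2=13.50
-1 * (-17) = 17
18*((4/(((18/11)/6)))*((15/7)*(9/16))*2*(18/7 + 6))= 267300/49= 5455.10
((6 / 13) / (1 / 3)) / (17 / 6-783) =-108 / 60853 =-0.00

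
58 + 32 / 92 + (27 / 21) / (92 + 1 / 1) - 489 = -2149316 / 4991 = -430.64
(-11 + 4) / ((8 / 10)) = -35 / 4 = -8.75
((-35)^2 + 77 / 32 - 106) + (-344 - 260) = 16557 / 32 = 517.41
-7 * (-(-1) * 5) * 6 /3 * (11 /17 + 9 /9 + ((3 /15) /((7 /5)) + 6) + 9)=-19980 /17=-1175.29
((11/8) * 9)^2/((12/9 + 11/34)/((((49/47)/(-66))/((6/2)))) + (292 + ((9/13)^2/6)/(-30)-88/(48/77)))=-20696330655/22142036816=-0.93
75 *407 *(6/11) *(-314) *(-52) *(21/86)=2854542600/43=66384711.63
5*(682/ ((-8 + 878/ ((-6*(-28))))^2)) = 443.20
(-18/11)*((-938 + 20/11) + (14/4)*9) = 179127/121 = 1480.39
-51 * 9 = -459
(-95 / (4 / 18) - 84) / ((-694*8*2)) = 1023 / 22208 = 0.05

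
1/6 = 0.17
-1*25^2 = -625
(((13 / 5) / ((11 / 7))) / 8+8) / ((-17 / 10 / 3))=-10833 / 748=-14.48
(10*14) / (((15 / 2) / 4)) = 224 / 3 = 74.67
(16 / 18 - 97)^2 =748225 / 81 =9237.35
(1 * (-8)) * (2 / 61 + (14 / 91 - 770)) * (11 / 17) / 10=26860328 / 67405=398.49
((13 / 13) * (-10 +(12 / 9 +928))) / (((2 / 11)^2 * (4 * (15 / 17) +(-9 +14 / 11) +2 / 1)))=-31202633 / 2466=-12653.14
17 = 17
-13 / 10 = -1.30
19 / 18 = 1.06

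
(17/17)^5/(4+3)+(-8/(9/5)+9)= 4.70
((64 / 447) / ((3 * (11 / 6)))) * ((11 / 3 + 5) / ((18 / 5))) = 8320 / 132759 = 0.06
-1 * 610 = -610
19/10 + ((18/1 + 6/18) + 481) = 15037/30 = 501.23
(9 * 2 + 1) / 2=9.50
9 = 9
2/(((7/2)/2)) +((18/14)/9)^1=1.29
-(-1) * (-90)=-90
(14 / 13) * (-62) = -868 / 13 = -66.77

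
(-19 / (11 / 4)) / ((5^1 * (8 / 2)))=-19 / 55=-0.35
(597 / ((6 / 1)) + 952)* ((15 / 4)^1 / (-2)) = -31545 / 16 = -1971.56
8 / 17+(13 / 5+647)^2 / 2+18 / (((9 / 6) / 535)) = 92399484 / 425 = 217410.55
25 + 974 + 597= 1596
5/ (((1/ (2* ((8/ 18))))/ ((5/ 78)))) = 100/ 351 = 0.28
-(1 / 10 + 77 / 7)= -111 / 10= -11.10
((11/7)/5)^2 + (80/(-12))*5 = -122137/3675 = -33.23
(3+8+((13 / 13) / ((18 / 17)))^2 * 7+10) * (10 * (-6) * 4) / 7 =-25220 / 27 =-934.07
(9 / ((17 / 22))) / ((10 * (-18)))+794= 793.94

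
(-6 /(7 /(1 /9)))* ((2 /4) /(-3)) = 1 /63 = 0.02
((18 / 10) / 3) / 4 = 3 / 20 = 0.15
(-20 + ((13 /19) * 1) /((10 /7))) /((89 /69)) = -255921 /16910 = -15.13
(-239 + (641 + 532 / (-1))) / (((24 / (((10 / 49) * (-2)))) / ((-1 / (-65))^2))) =1 / 1911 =0.00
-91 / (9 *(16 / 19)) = -1729 / 144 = -12.01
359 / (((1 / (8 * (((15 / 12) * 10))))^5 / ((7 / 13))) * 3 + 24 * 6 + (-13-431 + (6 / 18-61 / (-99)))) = -2487870000000000 / 2072419999996139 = -1.20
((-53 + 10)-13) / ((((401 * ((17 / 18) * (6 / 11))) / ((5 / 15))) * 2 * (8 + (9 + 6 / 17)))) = -308 / 118295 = -0.00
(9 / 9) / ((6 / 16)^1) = 8 / 3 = 2.67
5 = 5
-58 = -58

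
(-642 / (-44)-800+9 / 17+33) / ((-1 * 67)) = 281203 / 25058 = 11.22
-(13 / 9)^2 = -169 / 81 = -2.09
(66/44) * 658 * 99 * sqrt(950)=488565 * sqrt(38)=3011716.93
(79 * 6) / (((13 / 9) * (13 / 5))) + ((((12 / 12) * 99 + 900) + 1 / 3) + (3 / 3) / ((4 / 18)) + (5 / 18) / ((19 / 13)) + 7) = 32864995 / 28899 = 1137.24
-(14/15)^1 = -14/15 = -0.93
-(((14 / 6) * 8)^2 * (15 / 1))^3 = -3855122432000 / 27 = -142782312296.30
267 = 267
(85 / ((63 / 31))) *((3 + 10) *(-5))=-171275 / 63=-2718.65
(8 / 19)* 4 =32 / 19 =1.68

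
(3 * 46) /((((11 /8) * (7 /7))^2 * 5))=8832 /605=14.60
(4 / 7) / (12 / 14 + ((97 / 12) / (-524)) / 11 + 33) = 276672 / 16392137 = 0.02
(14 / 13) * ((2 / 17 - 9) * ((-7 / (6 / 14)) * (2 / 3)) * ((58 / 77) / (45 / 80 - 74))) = -27465088 / 25707825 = -1.07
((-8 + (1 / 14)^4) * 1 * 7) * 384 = -7375848 / 343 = -21503.93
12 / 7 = 1.71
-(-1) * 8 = 8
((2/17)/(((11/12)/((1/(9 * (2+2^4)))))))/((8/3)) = 1/3366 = 0.00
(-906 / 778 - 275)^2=76266.84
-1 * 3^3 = -27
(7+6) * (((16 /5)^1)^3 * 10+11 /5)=107211 /25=4288.44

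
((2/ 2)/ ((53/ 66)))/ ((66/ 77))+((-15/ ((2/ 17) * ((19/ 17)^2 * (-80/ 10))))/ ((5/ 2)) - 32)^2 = 320429187325/ 442048832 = 724.87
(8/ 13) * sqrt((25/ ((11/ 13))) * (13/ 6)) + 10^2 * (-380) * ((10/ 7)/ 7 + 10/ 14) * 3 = -5130000/ 49 + 20 * sqrt(66)/ 33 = -104688.95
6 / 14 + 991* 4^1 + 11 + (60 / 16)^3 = 1804617 / 448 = 4028.16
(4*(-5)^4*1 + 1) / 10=2501 / 10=250.10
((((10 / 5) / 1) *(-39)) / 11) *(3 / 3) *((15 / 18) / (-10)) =13 / 22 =0.59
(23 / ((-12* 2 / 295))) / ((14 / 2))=-6785 / 168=-40.39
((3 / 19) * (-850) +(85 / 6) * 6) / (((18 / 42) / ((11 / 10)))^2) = -1108723 / 3420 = -324.19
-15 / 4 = -3.75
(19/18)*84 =266/3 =88.67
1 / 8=0.12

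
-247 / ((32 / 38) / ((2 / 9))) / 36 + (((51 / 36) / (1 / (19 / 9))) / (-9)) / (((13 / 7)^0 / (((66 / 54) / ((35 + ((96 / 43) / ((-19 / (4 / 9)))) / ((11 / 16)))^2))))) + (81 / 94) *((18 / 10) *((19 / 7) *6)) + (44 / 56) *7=328307500296656004157 / 11340783555736934880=28.95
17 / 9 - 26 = -217 / 9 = -24.11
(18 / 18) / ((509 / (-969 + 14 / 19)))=-18397 / 9671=-1.90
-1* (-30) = 30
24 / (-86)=-0.28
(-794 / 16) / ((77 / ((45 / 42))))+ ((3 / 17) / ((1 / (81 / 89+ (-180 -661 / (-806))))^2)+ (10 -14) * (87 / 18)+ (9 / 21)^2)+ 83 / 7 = 3168678864038948219 / 565807929422736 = 5600.27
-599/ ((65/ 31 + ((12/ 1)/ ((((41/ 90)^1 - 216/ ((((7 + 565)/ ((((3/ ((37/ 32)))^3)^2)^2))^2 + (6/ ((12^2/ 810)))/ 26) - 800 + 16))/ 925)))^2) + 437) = -183504965195996920911461477223267300754226476118018308994956346687055454721524467439746203795124054284463401/ 70536218789056587674867984769634526550156705347045883540642380159497140534340906671725563380527126559016827619948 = -0.00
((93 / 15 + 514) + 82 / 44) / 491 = 57427 / 54010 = 1.06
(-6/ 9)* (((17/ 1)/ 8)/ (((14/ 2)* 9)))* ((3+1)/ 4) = -0.02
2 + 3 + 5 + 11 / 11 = 11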